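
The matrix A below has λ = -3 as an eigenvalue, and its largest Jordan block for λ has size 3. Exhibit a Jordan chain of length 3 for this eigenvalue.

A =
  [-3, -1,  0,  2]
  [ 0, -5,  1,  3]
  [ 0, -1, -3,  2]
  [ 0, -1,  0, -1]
A Jordan chain for λ = -3 of length 3:
v_1 = (-1, -2, -1, -1)ᵀ
v_2 = (0, 1, 0, 0)ᵀ
v_3 = (0, 0, 1, 0)ᵀ

Let N = A − (-3)·I. We want v_3 with N^3 v_3 = 0 but N^2 v_3 ≠ 0; then v_{j-1} := N · v_j for j = 3, …, 2.

Pick v_3 = (0, 0, 1, 0)ᵀ.
Then v_2 = N · v_3 = (0, 1, 0, 0)ᵀ.
Then v_1 = N · v_2 = (-1, -2, -1, -1)ᵀ.

Sanity check: (A − (-3)·I) v_1 = (0, 0, 0, 0)ᵀ = 0. ✓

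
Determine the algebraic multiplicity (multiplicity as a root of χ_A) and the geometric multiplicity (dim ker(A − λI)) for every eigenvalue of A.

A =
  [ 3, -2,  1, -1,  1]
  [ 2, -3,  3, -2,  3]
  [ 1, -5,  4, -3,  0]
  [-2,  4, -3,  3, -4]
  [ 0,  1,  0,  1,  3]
λ = 2: alg = 5, geom = 2

Step 1 — factor the characteristic polynomial to read off the algebraic multiplicities:
  χ_A(x) = (x - 2)^5

Step 2 — compute geometric multiplicities via the rank-nullity identity g(λ) = n − rank(A − λI):
  rank(A − (2)·I) = 3, so dim ker(A − (2)·I) = n − 3 = 2

Summary:
  λ = 2: algebraic multiplicity = 5, geometric multiplicity = 2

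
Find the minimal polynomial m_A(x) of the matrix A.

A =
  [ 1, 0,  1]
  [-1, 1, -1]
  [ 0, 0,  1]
x^3 - 3*x^2 + 3*x - 1

The characteristic polynomial is χ_A(x) = (x - 1)^3, so the eigenvalues are known. The minimal polynomial is
  m_A(x) = Π_λ (x − λ)^{k_λ}
where k_λ is the size of the *largest* Jordan block for λ (equivalently, the smallest k with (A − λI)^k v = 0 for every generalised eigenvector v of λ).

  λ = 1: largest Jordan block has size 3, contributing (x − 1)^3

So m_A(x) = (x - 1)^3 = x^3 - 3*x^2 + 3*x - 1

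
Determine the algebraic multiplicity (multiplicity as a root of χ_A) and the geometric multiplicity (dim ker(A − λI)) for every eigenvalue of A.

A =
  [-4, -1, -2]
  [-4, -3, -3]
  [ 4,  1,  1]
λ = -2: alg = 3, geom = 1

Step 1 — factor the characteristic polynomial to read off the algebraic multiplicities:
  χ_A(x) = (x + 2)^3

Step 2 — compute geometric multiplicities via the rank-nullity identity g(λ) = n − rank(A − λI):
  rank(A − (-2)·I) = 2, so dim ker(A − (-2)·I) = n − 2 = 1

Summary:
  λ = -2: algebraic multiplicity = 3, geometric multiplicity = 1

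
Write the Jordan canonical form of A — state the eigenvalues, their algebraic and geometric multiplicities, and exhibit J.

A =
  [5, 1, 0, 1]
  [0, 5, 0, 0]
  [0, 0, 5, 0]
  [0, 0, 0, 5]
J_2(5) ⊕ J_1(5) ⊕ J_1(5)

The characteristic polynomial is
  det(x·I − A) = x^4 - 20*x^3 + 150*x^2 - 500*x + 625 = (x - 5)^4

Eigenvalues and multiplicities (the geometric multiplicity of λ is n − rank(A − λI), which equals the number of Jordan blocks for λ):
  λ = 5: algebraic multiplicity = 4, geometric multiplicity = 3

Determining the block sizes for each eigenvalue:
  λ = 5: 3 blocks summing to 4 forces exactly one block of size 2 and the rest size 1 → block sizes [2, 1, 1]

Assembling the blocks gives a Jordan form
J =
  [5, 1, 0, 0]
  [0, 5, 0, 0]
  [0, 0, 5, 0]
  [0, 0, 0, 5]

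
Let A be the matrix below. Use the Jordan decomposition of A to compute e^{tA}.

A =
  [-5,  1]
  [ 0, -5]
e^{tA} =
  [exp(-5*t), t*exp(-5*t)]
  [0, exp(-5*t)]

Strategy: write A = P · J · P⁻¹ where J is a Jordan canonical form, so e^{tA} = P · e^{tJ} · P⁻¹, and e^{tJ} can be computed block-by-block.

A has Jordan form
J =
  [-5,  1]
  [ 0, -5]
(up to reordering of blocks).

Per-block formulas:
  For a 2×2 Jordan block J_2(-5): exp(t · J_2(-5)) = e^(-5t)·(I + t·N), where N is the 2×2 nilpotent shift.

After assembling e^{tJ} and conjugating by P, we get:

e^{tA} =
  [exp(-5*t), t*exp(-5*t)]
  [0, exp(-5*t)]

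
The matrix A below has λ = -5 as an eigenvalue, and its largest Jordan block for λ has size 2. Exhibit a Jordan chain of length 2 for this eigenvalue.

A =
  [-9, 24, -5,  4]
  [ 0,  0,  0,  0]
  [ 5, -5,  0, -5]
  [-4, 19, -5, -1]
A Jordan chain for λ = -5 of length 2:
v_1 = (1, 0, 0, 1)ᵀ
v_2 = (1, 0, -1, 0)ᵀ

Let N = A − (-5)·I. We want v_2 with N^2 v_2 = 0 but N^1 v_2 ≠ 0; then v_{j-1} := N · v_j for j = 2, …, 2.

Pick v_2 = (1, 0, -1, 0)ᵀ.
Then v_1 = N · v_2 = (1, 0, 0, 1)ᵀ.

Sanity check: (A − (-5)·I) v_1 = (0, 0, 0, 0)ᵀ = 0. ✓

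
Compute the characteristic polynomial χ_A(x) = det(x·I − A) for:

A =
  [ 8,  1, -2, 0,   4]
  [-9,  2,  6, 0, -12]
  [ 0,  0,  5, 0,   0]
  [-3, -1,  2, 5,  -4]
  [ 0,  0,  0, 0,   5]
x^5 - 25*x^4 + 250*x^3 - 1250*x^2 + 3125*x - 3125

Expanding det(x·I − A) (e.g. by cofactor expansion or by noting that A is similar to its Jordan form J, which has the same characteristic polynomial as A) gives
  χ_A(x) = x^5 - 25*x^4 + 250*x^3 - 1250*x^2 + 3125*x - 3125
which factors as (x - 5)^5. The eigenvalues (with algebraic multiplicities) are λ = 5 with multiplicity 5.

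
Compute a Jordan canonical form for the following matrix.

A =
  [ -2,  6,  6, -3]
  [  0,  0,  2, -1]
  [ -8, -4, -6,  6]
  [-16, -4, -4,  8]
J_2(-2) ⊕ J_1(-2) ⊕ J_1(6)

The characteristic polynomial is
  det(x·I − A) = x^4 - 24*x^2 - 64*x - 48 = (x - 6)*(x + 2)^3

Eigenvalues and multiplicities (the geometric multiplicity of λ is n − rank(A − λI), which equals the number of Jordan blocks for λ):
  λ = -2: algebraic multiplicity = 3, geometric multiplicity = 2
  λ = 6: algebraic multiplicity = 1, geometric multiplicity = 1

Determining the block sizes for each eigenvalue:
  λ = -2: 2 blocks summing to 3 forces exactly one block of size 2 and the rest size 1 → block sizes [2, 1]
  λ = 6: one block (gm = 1), so the single block has size am = 1 → block sizes [1]

Assembling the blocks gives a Jordan form
J =
  [-2,  1,  0, 0]
  [ 0, -2,  0, 0]
  [ 0,  0, -2, 0]
  [ 0,  0,  0, 6]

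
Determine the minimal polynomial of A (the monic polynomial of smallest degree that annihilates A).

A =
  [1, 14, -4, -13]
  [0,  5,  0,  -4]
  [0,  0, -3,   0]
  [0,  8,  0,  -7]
x^3 + x^2 - 5*x + 3

The characteristic polynomial is χ_A(x) = (x - 1)^2*(x + 3)^2, so the eigenvalues are known. The minimal polynomial is
  m_A(x) = Π_λ (x − λ)^{k_λ}
where k_λ is the size of the *largest* Jordan block for λ (equivalently, the smallest k with (A − λI)^k v = 0 for every generalised eigenvector v of λ).

  λ = -3: largest Jordan block has size 1, contributing (x + 3)
  λ = 1: largest Jordan block has size 2, contributing (x − 1)^2

So m_A(x) = (x - 1)^2*(x + 3) = x^3 + x^2 - 5*x + 3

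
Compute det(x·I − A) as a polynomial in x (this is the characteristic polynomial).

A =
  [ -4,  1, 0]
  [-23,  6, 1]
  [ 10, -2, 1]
x^3 - 3*x^2 + 3*x - 1

Expanding det(x·I − A) (e.g. by cofactor expansion or by noting that A is similar to its Jordan form J, which has the same characteristic polynomial as A) gives
  χ_A(x) = x^3 - 3*x^2 + 3*x - 1
which factors as (x - 1)^3. The eigenvalues (with algebraic multiplicities) are λ = 1 with multiplicity 3.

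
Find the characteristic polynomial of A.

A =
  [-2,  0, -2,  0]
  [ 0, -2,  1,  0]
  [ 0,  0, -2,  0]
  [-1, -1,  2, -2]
x^4 + 8*x^3 + 24*x^2 + 32*x + 16

Expanding det(x·I − A) (e.g. by cofactor expansion or by noting that A is similar to its Jordan form J, which has the same characteristic polynomial as A) gives
  χ_A(x) = x^4 + 8*x^3 + 24*x^2 + 32*x + 16
which factors as (x + 2)^4. The eigenvalues (with algebraic multiplicities) are λ = -2 with multiplicity 4.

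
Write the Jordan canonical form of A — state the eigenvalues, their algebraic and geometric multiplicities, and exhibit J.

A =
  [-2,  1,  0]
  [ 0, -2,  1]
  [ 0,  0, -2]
J_3(-2)

The characteristic polynomial is
  det(x·I − A) = x^3 + 6*x^2 + 12*x + 8 = (x + 2)^3

Eigenvalues and multiplicities (the geometric multiplicity of λ is n − rank(A − λI), which equals the number of Jordan blocks for λ):
  λ = -2: algebraic multiplicity = 3, geometric multiplicity = 1

Determining the block sizes for each eigenvalue:
  λ = -2: one block (gm = 1), so the single block has size am = 3 → block sizes [3]

Assembling the blocks gives a Jordan form
J =
  [-2,  1,  0]
  [ 0, -2,  1]
  [ 0,  0, -2]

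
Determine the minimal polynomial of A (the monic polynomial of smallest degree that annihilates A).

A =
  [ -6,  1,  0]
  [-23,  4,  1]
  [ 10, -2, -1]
x^3 + 3*x^2 + 3*x + 1

The characteristic polynomial is χ_A(x) = (x + 1)^3, so the eigenvalues are known. The minimal polynomial is
  m_A(x) = Π_λ (x − λ)^{k_λ}
where k_λ is the size of the *largest* Jordan block for λ (equivalently, the smallest k with (A − λI)^k v = 0 for every generalised eigenvector v of λ).

  λ = -1: largest Jordan block has size 3, contributing (x + 1)^3

So m_A(x) = (x + 1)^3 = x^3 + 3*x^2 + 3*x + 1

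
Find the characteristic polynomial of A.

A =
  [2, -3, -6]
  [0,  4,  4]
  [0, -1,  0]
x^3 - 6*x^2 + 12*x - 8

Expanding det(x·I − A) (e.g. by cofactor expansion or by noting that A is similar to its Jordan form J, which has the same characteristic polynomial as A) gives
  χ_A(x) = x^3 - 6*x^2 + 12*x - 8
which factors as (x - 2)^3. The eigenvalues (with algebraic multiplicities) are λ = 2 with multiplicity 3.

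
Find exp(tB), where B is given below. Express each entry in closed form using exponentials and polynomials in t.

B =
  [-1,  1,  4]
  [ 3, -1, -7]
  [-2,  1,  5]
e^{tB} =
  [-t^2*exp(t)/2 - 2*t*exp(t) + exp(t), t*exp(t), t^2*exp(t)/2 + 4*t*exp(t)]
  [t^2*exp(t) + 3*t*exp(t), -2*t*exp(t) + exp(t), -t^2*exp(t) - 7*t*exp(t)]
  [-t^2*exp(t)/2 - 2*t*exp(t), t*exp(t), t^2*exp(t)/2 + 4*t*exp(t) + exp(t)]

Strategy: write B = P · J · P⁻¹ where J is a Jordan canonical form, so e^{tB} = P · e^{tJ} · P⁻¹, and e^{tJ} can be computed block-by-block.

B has Jordan form
J =
  [1, 1, 0]
  [0, 1, 1]
  [0, 0, 1]
(up to reordering of blocks).

Per-block formulas:
  For a 3×3 Jordan block J_3(1): exp(t · J_3(1)) = e^(1t)·(I + t·N + (t^2/2)·N^2), where N is the 3×3 nilpotent shift.

After assembling e^{tJ} and conjugating by P, we get:

e^{tB} =
  [-t^2*exp(t)/2 - 2*t*exp(t) + exp(t), t*exp(t), t^2*exp(t)/2 + 4*t*exp(t)]
  [t^2*exp(t) + 3*t*exp(t), -2*t*exp(t) + exp(t), -t^2*exp(t) - 7*t*exp(t)]
  [-t^2*exp(t)/2 - 2*t*exp(t), t*exp(t), t^2*exp(t)/2 + 4*t*exp(t) + exp(t)]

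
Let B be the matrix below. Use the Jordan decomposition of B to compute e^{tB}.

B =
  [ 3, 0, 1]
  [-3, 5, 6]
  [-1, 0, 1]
e^{tB} =
  [t*exp(2*t) + exp(2*t), 0, t*exp(2*t)]
  [3*t*exp(2*t) - 2*exp(5*t) + 2*exp(2*t), exp(5*t), 3*t*exp(2*t) + exp(5*t) - exp(2*t)]
  [-t*exp(2*t), 0, -t*exp(2*t) + exp(2*t)]

Strategy: write B = P · J · P⁻¹ where J is a Jordan canonical form, so e^{tB} = P · e^{tJ} · P⁻¹, and e^{tJ} can be computed block-by-block.

B has Jordan form
J =
  [2, 1, 0]
  [0, 2, 0]
  [0, 0, 5]
(up to reordering of blocks).

Per-block formulas:
  For a 1×1 block at λ = 5: exp(t · [5]) = [e^(5t)].
  For a 2×2 Jordan block J_2(2): exp(t · J_2(2)) = e^(2t)·(I + t·N), where N is the 2×2 nilpotent shift.

After assembling e^{tJ} and conjugating by P, we get:

e^{tB} =
  [t*exp(2*t) + exp(2*t), 0, t*exp(2*t)]
  [3*t*exp(2*t) - 2*exp(5*t) + 2*exp(2*t), exp(5*t), 3*t*exp(2*t) + exp(5*t) - exp(2*t)]
  [-t*exp(2*t), 0, -t*exp(2*t) + exp(2*t)]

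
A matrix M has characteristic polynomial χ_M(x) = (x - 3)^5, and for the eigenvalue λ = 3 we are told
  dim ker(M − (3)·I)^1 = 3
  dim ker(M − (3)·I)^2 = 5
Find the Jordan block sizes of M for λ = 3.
Block sizes for λ = 3: [2, 2, 1]

From the dimensions of kernels of powers, the number of Jordan blocks of size at least j is d_j − d_{j−1} where d_j = dim ker(N^j) (with d_0 = 0). Computing the differences gives [3, 2].
The number of blocks of size exactly k is (#blocks of size ≥ k) − (#blocks of size ≥ k + 1), so the partition is: 1 block(s) of size 1, 2 block(s) of size 2.
In nonincreasing order the block sizes are [2, 2, 1].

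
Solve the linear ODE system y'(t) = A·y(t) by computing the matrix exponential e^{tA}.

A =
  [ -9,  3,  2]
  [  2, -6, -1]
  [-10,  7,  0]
e^{tA} =
  [t^2*exp(-5*t) - 4*t*exp(-5*t) + exp(-5*t), -t^2*exp(-5*t)/2 + 3*t*exp(-5*t), -t^2*exp(-5*t)/2 + 2*t*exp(-5*t)]
  [2*t*exp(-5*t), -t*exp(-5*t) + exp(-5*t), -t*exp(-5*t)]
  [2*t^2*exp(-5*t) - 10*t*exp(-5*t), -t^2*exp(-5*t) + 7*t*exp(-5*t), -t^2*exp(-5*t) + 5*t*exp(-5*t) + exp(-5*t)]

Strategy: write A = P · J · P⁻¹ where J is a Jordan canonical form, so e^{tA} = P · e^{tJ} · P⁻¹, and e^{tJ} can be computed block-by-block.

A has Jordan form
J =
  [-5,  1,  0]
  [ 0, -5,  1]
  [ 0,  0, -5]
(up to reordering of blocks).

Per-block formulas:
  For a 3×3 Jordan block J_3(-5): exp(t · J_3(-5)) = e^(-5t)·(I + t·N + (t^2/2)·N^2), where N is the 3×3 nilpotent shift.

After assembling e^{tJ} and conjugating by P, we get:

e^{tA} =
  [t^2*exp(-5*t) - 4*t*exp(-5*t) + exp(-5*t), -t^2*exp(-5*t)/2 + 3*t*exp(-5*t), -t^2*exp(-5*t)/2 + 2*t*exp(-5*t)]
  [2*t*exp(-5*t), -t*exp(-5*t) + exp(-5*t), -t*exp(-5*t)]
  [2*t^2*exp(-5*t) - 10*t*exp(-5*t), -t^2*exp(-5*t) + 7*t*exp(-5*t), -t^2*exp(-5*t) + 5*t*exp(-5*t) + exp(-5*t)]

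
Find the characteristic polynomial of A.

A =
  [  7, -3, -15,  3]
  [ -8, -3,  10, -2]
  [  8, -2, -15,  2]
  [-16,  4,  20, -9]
x^4 + 20*x^3 + 150*x^2 + 500*x + 625

Expanding det(x·I − A) (e.g. by cofactor expansion or by noting that A is similar to its Jordan form J, which has the same characteristic polynomial as A) gives
  χ_A(x) = x^4 + 20*x^3 + 150*x^2 + 500*x + 625
which factors as (x + 5)^4. The eigenvalues (with algebraic multiplicities) are λ = -5 with multiplicity 4.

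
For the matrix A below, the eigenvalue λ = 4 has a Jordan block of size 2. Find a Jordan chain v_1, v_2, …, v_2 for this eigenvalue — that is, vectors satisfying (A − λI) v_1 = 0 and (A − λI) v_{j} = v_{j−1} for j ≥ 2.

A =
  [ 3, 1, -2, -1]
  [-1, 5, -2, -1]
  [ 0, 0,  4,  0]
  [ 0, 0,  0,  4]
A Jordan chain for λ = 4 of length 2:
v_1 = (-1, -1, 0, 0)ᵀ
v_2 = (1, 0, 0, 0)ᵀ

Let N = A − (4)·I. We want v_2 with N^2 v_2 = 0 but N^1 v_2 ≠ 0; then v_{j-1} := N · v_j for j = 2, …, 2.

Pick v_2 = (1, 0, 0, 0)ᵀ.
Then v_1 = N · v_2 = (-1, -1, 0, 0)ᵀ.

Sanity check: (A − (4)·I) v_1 = (0, 0, 0, 0)ᵀ = 0. ✓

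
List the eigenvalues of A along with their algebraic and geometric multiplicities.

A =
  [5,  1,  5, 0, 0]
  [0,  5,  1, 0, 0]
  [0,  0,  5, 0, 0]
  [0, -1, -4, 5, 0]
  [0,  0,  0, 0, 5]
λ = 5: alg = 5, geom = 3

Step 1 — factor the characteristic polynomial to read off the algebraic multiplicities:
  χ_A(x) = (x - 5)^5

Step 2 — compute geometric multiplicities via the rank-nullity identity g(λ) = n − rank(A − λI):
  rank(A − (5)·I) = 2, so dim ker(A − (5)·I) = n − 2 = 3

Summary:
  λ = 5: algebraic multiplicity = 5, geometric multiplicity = 3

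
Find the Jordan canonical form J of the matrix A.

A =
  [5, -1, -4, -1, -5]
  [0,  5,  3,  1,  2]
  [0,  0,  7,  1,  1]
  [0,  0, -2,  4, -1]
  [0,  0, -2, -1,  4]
J_3(5) ⊕ J_2(5)

The characteristic polynomial is
  det(x·I − A) = x^5 - 25*x^4 + 250*x^3 - 1250*x^2 + 3125*x - 3125 = (x - 5)^5

Eigenvalues and multiplicities (the geometric multiplicity of λ is n − rank(A − λI), which equals the number of Jordan blocks for λ):
  λ = 5: algebraic multiplicity = 5, geometric multiplicity = 2

Determining the block sizes for each eigenvalue:
  λ = 5: with am = 5 and gm = 2, the partition is not yet determined (e.g. several partitions of 5 into 2 parts exist). Let N = A − (5)·I. Computing rank(N^1) = 3, rank(N^2) = 1, rank(N^3) = 0; the number of blocks of size ≥ j is rank(N^{j−1}) − rank(N^j), giving [2, 2, 1]. So we have 1 block(s) of size 3, 1 block(s) of size 2 → block sizes [3, 2]

Assembling the blocks gives a Jordan form
J =
  [5, 1, 0, 0, 0]
  [0, 5, 1, 0, 0]
  [0, 0, 5, 0, 0]
  [0, 0, 0, 5, 1]
  [0, 0, 0, 0, 5]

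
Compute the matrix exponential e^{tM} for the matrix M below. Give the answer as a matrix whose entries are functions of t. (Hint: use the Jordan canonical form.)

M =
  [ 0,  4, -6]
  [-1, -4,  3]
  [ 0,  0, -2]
e^{tM} =
  [2*t*exp(-2*t) + exp(-2*t), 4*t*exp(-2*t), -6*t*exp(-2*t)]
  [-t*exp(-2*t), -2*t*exp(-2*t) + exp(-2*t), 3*t*exp(-2*t)]
  [0, 0, exp(-2*t)]

Strategy: write M = P · J · P⁻¹ where J is a Jordan canonical form, so e^{tM} = P · e^{tJ} · P⁻¹, and e^{tJ} can be computed block-by-block.

M has Jordan form
J =
  [-2,  1,  0]
  [ 0, -2,  0]
  [ 0,  0, -2]
(up to reordering of blocks).

Per-block formulas:
  For a 1×1 block at λ = -2: exp(t · [-2]) = [e^(-2t)].
  For a 2×2 Jordan block J_2(-2): exp(t · J_2(-2)) = e^(-2t)·(I + t·N), where N is the 2×2 nilpotent shift.

After assembling e^{tJ} and conjugating by P, we get:

e^{tM} =
  [2*t*exp(-2*t) + exp(-2*t), 4*t*exp(-2*t), -6*t*exp(-2*t)]
  [-t*exp(-2*t), -2*t*exp(-2*t) + exp(-2*t), 3*t*exp(-2*t)]
  [0, 0, exp(-2*t)]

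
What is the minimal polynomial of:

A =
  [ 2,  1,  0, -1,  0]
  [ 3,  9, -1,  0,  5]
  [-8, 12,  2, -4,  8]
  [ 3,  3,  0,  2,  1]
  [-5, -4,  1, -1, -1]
x^5 - 14*x^4 + 76*x^3 - 200*x^2 + 256*x - 128

The characteristic polynomial is χ_A(x) = (x - 4)^2*(x - 2)^3, so the eigenvalues are known. The minimal polynomial is
  m_A(x) = Π_λ (x − λ)^{k_λ}
where k_λ is the size of the *largest* Jordan block for λ (equivalently, the smallest k with (A − λI)^k v = 0 for every generalised eigenvector v of λ).

  λ = 2: largest Jordan block has size 3, contributing (x − 2)^3
  λ = 4: largest Jordan block has size 2, contributing (x − 4)^2

So m_A(x) = (x - 4)^2*(x - 2)^3 = x^5 - 14*x^4 + 76*x^3 - 200*x^2 + 256*x - 128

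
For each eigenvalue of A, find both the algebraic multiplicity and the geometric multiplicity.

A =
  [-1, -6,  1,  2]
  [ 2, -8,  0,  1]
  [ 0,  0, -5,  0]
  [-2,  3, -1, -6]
λ = -5: alg = 4, geom = 2

Step 1 — factor the characteristic polynomial to read off the algebraic multiplicities:
  χ_A(x) = (x + 5)^4

Step 2 — compute geometric multiplicities via the rank-nullity identity g(λ) = n − rank(A − λI):
  rank(A − (-5)·I) = 2, so dim ker(A − (-5)·I) = n − 2 = 2

Summary:
  λ = -5: algebraic multiplicity = 4, geometric multiplicity = 2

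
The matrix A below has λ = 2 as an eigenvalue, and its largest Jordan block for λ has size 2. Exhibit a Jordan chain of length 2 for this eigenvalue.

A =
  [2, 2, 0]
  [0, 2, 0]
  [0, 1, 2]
A Jordan chain for λ = 2 of length 2:
v_1 = (2, 0, 1)ᵀ
v_2 = (0, 1, 0)ᵀ

Let N = A − (2)·I. We want v_2 with N^2 v_2 = 0 but N^1 v_2 ≠ 0; then v_{j-1} := N · v_j for j = 2, …, 2.

Pick v_2 = (0, 1, 0)ᵀ.
Then v_1 = N · v_2 = (2, 0, 1)ᵀ.

Sanity check: (A − (2)·I) v_1 = (0, 0, 0)ᵀ = 0. ✓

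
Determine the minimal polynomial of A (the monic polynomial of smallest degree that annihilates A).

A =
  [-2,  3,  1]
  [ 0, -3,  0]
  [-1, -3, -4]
x^2 + 6*x + 9

The characteristic polynomial is χ_A(x) = (x + 3)^3, so the eigenvalues are known. The minimal polynomial is
  m_A(x) = Π_λ (x − λ)^{k_λ}
where k_λ is the size of the *largest* Jordan block for λ (equivalently, the smallest k with (A − λI)^k v = 0 for every generalised eigenvector v of λ).

  λ = -3: largest Jordan block has size 2, contributing (x + 3)^2

So m_A(x) = (x + 3)^2 = x^2 + 6*x + 9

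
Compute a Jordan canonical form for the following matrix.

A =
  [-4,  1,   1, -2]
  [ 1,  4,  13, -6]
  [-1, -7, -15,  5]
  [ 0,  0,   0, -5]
J_3(-5) ⊕ J_1(-5)

The characteristic polynomial is
  det(x·I − A) = x^4 + 20*x^3 + 150*x^2 + 500*x + 625 = (x + 5)^4

Eigenvalues and multiplicities (the geometric multiplicity of λ is n − rank(A − λI), which equals the number of Jordan blocks for λ):
  λ = -5: algebraic multiplicity = 4, geometric multiplicity = 2

Determining the block sizes for each eigenvalue:
  λ = -5: with am = 4 and gm = 2, the partition is not yet determined (e.g. several partitions of 4 into 2 parts exist). Let N = A − (-5)·I. Computing rank(N^1) = 2, rank(N^2) = 1, rank(N^3) = 0; the number of blocks of size ≥ j is rank(N^{j−1}) − rank(N^j), giving [2, 1, 1]. So we have 1 block(s) of size 3, 1 block(s) of size 1 → block sizes [3, 1]

Assembling the blocks gives a Jordan form
J =
  [-5,  1,  0,  0]
  [ 0, -5,  1,  0]
  [ 0,  0, -5,  0]
  [ 0,  0,  0, -5]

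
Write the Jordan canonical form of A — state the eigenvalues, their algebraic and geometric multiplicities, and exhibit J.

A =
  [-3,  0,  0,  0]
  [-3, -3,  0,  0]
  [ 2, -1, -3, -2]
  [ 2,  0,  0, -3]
J_3(-3) ⊕ J_1(-3)

The characteristic polynomial is
  det(x·I − A) = x^4 + 12*x^3 + 54*x^2 + 108*x + 81 = (x + 3)^4

Eigenvalues and multiplicities (the geometric multiplicity of λ is n − rank(A − λI), which equals the number of Jordan blocks for λ):
  λ = -3: algebraic multiplicity = 4, geometric multiplicity = 2

Determining the block sizes for each eigenvalue:
  λ = -3: with am = 4 and gm = 2, the partition is not yet determined (e.g. several partitions of 4 into 2 parts exist). Let N = A − (-3)·I. Computing rank(N^1) = 2, rank(N^2) = 1, rank(N^3) = 0; the number of blocks of size ≥ j is rank(N^{j−1}) − rank(N^j), giving [2, 1, 1]. So we have 1 block(s) of size 3, 1 block(s) of size 1 → block sizes [3, 1]

Assembling the blocks gives a Jordan form
J =
  [-3,  1,  0,  0]
  [ 0, -3,  1,  0]
  [ 0,  0, -3,  0]
  [ 0,  0,  0, -3]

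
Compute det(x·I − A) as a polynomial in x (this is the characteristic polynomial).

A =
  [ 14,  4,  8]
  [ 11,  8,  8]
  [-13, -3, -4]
x^3 - 18*x^2 + 108*x - 216

Expanding det(x·I − A) (e.g. by cofactor expansion or by noting that A is similar to its Jordan form J, which has the same characteristic polynomial as A) gives
  χ_A(x) = x^3 - 18*x^2 + 108*x - 216
which factors as (x - 6)^3. The eigenvalues (with algebraic multiplicities) are λ = 6 with multiplicity 3.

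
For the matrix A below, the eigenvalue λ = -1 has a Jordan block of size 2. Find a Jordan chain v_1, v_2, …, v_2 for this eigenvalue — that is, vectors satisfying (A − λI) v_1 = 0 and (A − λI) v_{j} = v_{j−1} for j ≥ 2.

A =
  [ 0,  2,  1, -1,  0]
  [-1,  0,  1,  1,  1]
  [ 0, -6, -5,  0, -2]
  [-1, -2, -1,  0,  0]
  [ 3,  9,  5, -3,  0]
A Jordan chain for λ = -1 of length 2:
v_1 = (1, -1, 0, -1, 3)ᵀ
v_2 = (1, 0, 0, 0, 0)ᵀ

Let N = A − (-1)·I. We want v_2 with N^2 v_2 = 0 but N^1 v_2 ≠ 0; then v_{j-1} := N · v_j for j = 2, …, 2.

Pick v_2 = (1, 0, 0, 0, 0)ᵀ.
Then v_1 = N · v_2 = (1, -1, 0, -1, 3)ᵀ.

Sanity check: (A − (-1)·I) v_1 = (0, 0, 0, 0, 0)ᵀ = 0. ✓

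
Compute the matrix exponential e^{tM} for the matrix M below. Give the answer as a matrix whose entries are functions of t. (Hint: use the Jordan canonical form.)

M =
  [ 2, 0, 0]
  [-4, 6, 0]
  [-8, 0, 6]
e^{tM} =
  [exp(2*t), 0, 0]
  [-exp(6*t) + exp(2*t), exp(6*t), 0]
  [-2*exp(6*t) + 2*exp(2*t), 0, exp(6*t)]

Strategy: write M = P · J · P⁻¹ where J is a Jordan canonical form, so e^{tM} = P · e^{tJ} · P⁻¹, and e^{tJ} can be computed block-by-block.

M has Jordan form
J =
  [2, 0, 0]
  [0, 6, 0]
  [0, 0, 6]
(up to reordering of blocks).

Per-block formulas:
  For a 1×1 block at λ = 6: exp(t · [6]) = [e^(6t)].
  For a 1×1 block at λ = 2: exp(t · [2]) = [e^(2t)].

After assembling e^{tJ} and conjugating by P, we get:

e^{tM} =
  [exp(2*t), 0, 0]
  [-exp(6*t) + exp(2*t), exp(6*t), 0]
  [-2*exp(6*t) + 2*exp(2*t), 0, exp(6*t)]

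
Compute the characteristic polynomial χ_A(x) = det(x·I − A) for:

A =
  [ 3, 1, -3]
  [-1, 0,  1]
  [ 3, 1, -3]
x^3

Expanding det(x·I − A) (e.g. by cofactor expansion or by noting that A is similar to its Jordan form J, which has the same characteristic polynomial as A) gives
  χ_A(x) = x^3
which factors as x^3. The eigenvalues (with algebraic multiplicities) are λ = 0 with multiplicity 3.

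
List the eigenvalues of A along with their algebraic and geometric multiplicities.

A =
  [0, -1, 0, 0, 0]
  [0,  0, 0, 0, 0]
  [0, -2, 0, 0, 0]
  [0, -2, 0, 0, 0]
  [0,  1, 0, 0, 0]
λ = 0: alg = 5, geom = 4

Step 1 — factor the characteristic polynomial to read off the algebraic multiplicities:
  χ_A(x) = x^5

Step 2 — compute geometric multiplicities via the rank-nullity identity g(λ) = n − rank(A − λI):
  rank(A − (0)·I) = 1, so dim ker(A − (0)·I) = n − 1 = 4

Summary:
  λ = 0: algebraic multiplicity = 5, geometric multiplicity = 4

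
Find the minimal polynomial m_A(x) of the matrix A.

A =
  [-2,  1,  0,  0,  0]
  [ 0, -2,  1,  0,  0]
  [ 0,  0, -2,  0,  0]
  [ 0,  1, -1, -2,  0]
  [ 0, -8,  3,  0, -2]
x^3 + 6*x^2 + 12*x + 8

The characteristic polynomial is χ_A(x) = (x + 2)^5, so the eigenvalues are known. The minimal polynomial is
  m_A(x) = Π_λ (x − λ)^{k_λ}
where k_λ is the size of the *largest* Jordan block for λ (equivalently, the smallest k with (A − λI)^k v = 0 for every generalised eigenvector v of λ).

  λ = -2: largest Jordan block has size 3, contributing (x + 2)^3

So m_A(x) = (x + 2)^3 = x^3 + 6*x^2 + 12*x + 8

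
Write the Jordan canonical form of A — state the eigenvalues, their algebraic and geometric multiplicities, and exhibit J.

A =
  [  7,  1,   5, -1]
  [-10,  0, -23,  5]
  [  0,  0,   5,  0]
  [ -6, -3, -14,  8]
J_3(5) ⊕ J_1(5)

The characteristic polynomial is
  det(x·I − A) = x^4 - 20*x^3 + 150*x^2 - 500*x + 625 = (x - 5)^4

Eigenvalues and multiplicities (the geometric multiplicity of λ is n − rank(A − λI), which equals the number of Jordan blocks for λ):
  λ = 5: algebraic multiplicity = 4, geometric multiplicity = 2

Determining the block sizes for each eigenvalue:
  λ = 5: with am = 4 and gm = 2, the partition is not yet determined (e.g. several partitions of 4 into 2 parts exist). Let N = A − (5)·I. Computing rank(N^1) = 2, rank(N^2) = 1, rank(N^3) = 0; the number of blocks of size ≥ j is rank(N^{j−1}) − rank(N^j), giving [2, 1, 1]. So we have 1 block(s) of size 3, 1 block(s) of size 1 → block sizes [3, 1]

Assembling the blocks gives a Jordan form
J =
  [5, 1, 0, 0]
  [0, 5, 1, 0]
  [0, 0, 5, 0]
  [0, 0, 0, 5]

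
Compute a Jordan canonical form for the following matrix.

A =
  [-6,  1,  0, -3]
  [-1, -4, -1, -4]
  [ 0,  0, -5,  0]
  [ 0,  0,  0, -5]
J_3(-5) ⊕ J_1(-5)

The characteristic polynomial is
  det(x·I − A) = x^4 + 20*x^3 + 150*x^2 + 500*x + 625 = (x + 5)^4

Eigenvalues and multiplicities (the geometric multiplicity of λ is n − rank(A − λI), which equals the number of Jordan blocks for λ):
  λ = -5: algebraic multiplicity = 4, geometric multiplicity = 2

Determining the block sizes for each eigenvalue:
  λ = -5: with am = 4 and gm = 2, the partition is not yet determined (e.g. several partitions of 4 into 2 parts exist). Let N = A − (-5)·I. Computing rank(N^1) = 2, rank(N^2) = 1, rank(N^3) = 0; the number of blocks of size ≥ j is rank(N^{j−1}) − rank(N^j), giving [2, 1, 1]. So we have 1 block(s) of size 3, 1 block(s) of size 1 → block sizes [3, 1]

Assembling the blocks gives a Jordan form
J =
  [-5,  1,  0,  0]
  [ 0, -5,  1,  0]
  [ 0,  0, -5,  0]
  [ 0,  0,  0, -5]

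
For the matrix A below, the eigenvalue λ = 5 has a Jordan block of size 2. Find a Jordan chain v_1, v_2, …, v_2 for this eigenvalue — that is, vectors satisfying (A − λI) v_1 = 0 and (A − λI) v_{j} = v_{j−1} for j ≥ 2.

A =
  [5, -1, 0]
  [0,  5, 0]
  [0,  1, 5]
A Jordan chain for λ = 5 of length 2:
v_1 = (-1, 0, 1)ᵀ
v_2 = (0, 1, 0)ᵀ

Let N = A − (5)·I. We want v_2 with N^2 v_2 = 0 but N^1 v_2 ≠ 0; then v_{j-1} := N · v_j for j = 2, …, 2.

Pick v_2 = (0, 1, 0)ᵀ.
Then v_1 = N · v_2 = (-1, 0, 1)ᵀ.

Sanity check: (A − (5)·I) v_1 = (0, 0, 0)ᵀ = 0. ✓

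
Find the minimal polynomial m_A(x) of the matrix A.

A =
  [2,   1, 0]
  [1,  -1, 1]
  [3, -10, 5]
x^3 - 6*x^2 + 12*x - 8

The characteristic polynomial is χ_A(x) = (x - 2)^3, so the eigenvalues are known. The minimal polynomial is
  m_A(x) = Π_λ (x − λ)^{k_λ}
where k_λ is the size of the *largest* Jordan block for λ (equivalently, the smallest k with (A − λI)^k v = 0 for every generalised eigenvector v of λ).

  λ = 2: largest Jordan block has size 3, contributing (x − 2)^3

So m_A(x) = (x - 2)^3 = x^3 - 6*x^2 + 12*x - 8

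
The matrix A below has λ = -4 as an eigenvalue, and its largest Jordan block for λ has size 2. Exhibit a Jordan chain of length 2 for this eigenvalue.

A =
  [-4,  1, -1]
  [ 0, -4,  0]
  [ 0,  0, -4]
A Jordan chain for λ = -4 of length 2:
v_1 = (1, 0, 0)ᵀ
v_2 = (0, 1, 0)ᵀ

Let N = A − (-4)·I. We want v_2 with N^2 v_2 = 0 but N^1 v_2 ≠ 0; then v_{j-1} := N · v_j for j = 2, …, 2.

Pick v_2 = (0, 1, 0)ᵀ.
Then v_1 = N · v_2 = (1, 0, 0)ᵀ.

Sanity check: (A − (-4)·I) v_1 = (0, 0, 0)ᵀ = 0. ✓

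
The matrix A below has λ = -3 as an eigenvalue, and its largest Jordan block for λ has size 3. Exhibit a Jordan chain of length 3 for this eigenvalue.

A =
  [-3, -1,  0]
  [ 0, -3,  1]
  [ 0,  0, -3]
A Jordan chain for λ = -3 of length 3:
v_1 = (-1, 0, 0)ᵀ
v_2 = (0, 1, 0)ᵀ
v_3 = (0, 0, 1)ᵀ

Let N = A − (-3)·I. We want v_3 with N^3 v_3 = 0 but N^2 v_3 ≠ 0; then v_{j-1} := N · v_j for j = 3, …, 2.

Pick v_3 = (0, 0, 1)ᵀ.
Then v_2 = N · v_3 = (0, 1, 0)ᵀ.
Then v_1 = N · v_2 = (-1, 0, 0)ᵀ.

Sanity check: (A − (-3)·I) v_1 = (0, 0, 0)ᵀ = 0. ✓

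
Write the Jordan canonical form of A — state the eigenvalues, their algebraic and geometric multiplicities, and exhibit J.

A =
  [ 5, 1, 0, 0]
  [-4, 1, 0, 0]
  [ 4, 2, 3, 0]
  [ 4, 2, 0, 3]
J_2(3) ⊕ J_1(3) ⊕ J_1(3)

The characteristic polynomial is
  det(x·I − A) = x^4 - 12*x^3 + 54*x^2 - 108*x + 81 = (x - 3)^4

Eigenvalues and multiplicities (the geometric multiplicity of λ is n − rank(A − λI), which equals the number of Jordan blocks for λ):
  λ = 3: algebraic multiplicity = 4, geometric multiplicity = 3

Determining the block sizes for each eigenvalue:
  λ = 3: 3 blocks summing to 4 forces exactly one block of size 2 and the rest size 1 → block sizes [2, 1, 1]

Assembling the blocks gives a Jordan form
J =
  [3, 1, 0, 0]
  [0, 3, 0, 0]
  [0, 0, 3, 0]
  [0, 0, 0, 3]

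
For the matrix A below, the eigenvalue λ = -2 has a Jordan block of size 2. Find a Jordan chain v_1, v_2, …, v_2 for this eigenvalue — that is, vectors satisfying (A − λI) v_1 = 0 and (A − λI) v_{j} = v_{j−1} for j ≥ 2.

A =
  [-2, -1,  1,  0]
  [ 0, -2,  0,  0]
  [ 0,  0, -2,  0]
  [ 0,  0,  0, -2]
A Jordan chain for λ = -2 of length 2:
v_1 = (-1, 0, 0, 0)ᵀ
v_2 = (0, 1, 0, 0)ᵀ

Let N = A − (-2)·I. We want v_2 with N^2 v_2 = 0 but N^1 v_2 ≠ 0; then v_{j-1} := N · v_j for j = 2, …, 2.

Pick v_2 = (0, 1, 0, 0)ᵀ.
Then v_1 = N · v_2 = (-1, 0, 0, 0)ᵀ.

Sanity check: (A − (-2)·I) v_1 = (0, 0, 0, 0)ᵀ = 0. ✓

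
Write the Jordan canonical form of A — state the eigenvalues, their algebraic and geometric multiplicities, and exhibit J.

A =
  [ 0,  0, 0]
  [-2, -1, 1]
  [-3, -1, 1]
J_3(0)

The characteristic polynomial is
  det(x·I − A) = x^3

Eigenvalues and multiplicities (the geometric multiplicity of λ is n − rank(A − λI), which equals the number of Jordan blocks for λ):
  λ = 0: algebraic multiplicity = 3, geometric multiplicity = 1

Determining the block sizes for each eigenvalue:
  λ = 0: one block (gm = 1), so the single block has size am = 3 → block sizes [3]

Assembling the blocks gives a Jordan form
J =
  [0, 1, 0]
  [0, 0, 1]
  [0, 0, 0]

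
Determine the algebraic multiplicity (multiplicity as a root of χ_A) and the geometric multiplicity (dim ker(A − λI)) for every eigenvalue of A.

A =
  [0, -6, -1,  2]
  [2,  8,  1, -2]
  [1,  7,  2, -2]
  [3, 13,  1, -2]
λ = 2: alg = 4, geom = 2

Step 1 — factor the characteristic polynomial to read off the algebraic multiplicities:
  χ_A(x) = (x - 2)^4

Step 2 — compute geometric multiplicities via the rank-nullity identity g(λ) = n − rank(A − λI):
  rank(A − (2)·I) = 2, so dim ker(A − (2)·I) = n − 2 = 2

Summary:
  λ = 2: algebraic multiplicity = 4, geometric multiplicity = 2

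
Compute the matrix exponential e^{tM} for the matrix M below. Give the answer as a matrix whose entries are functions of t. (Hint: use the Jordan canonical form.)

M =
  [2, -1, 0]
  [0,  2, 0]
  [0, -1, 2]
e^{tM} =
  [exp(2*t), -t*exp(2*t), 0]
  [0, exp(2*t), 0]
  [0, -t*exp(2*t), exp(2*t)]

Strategy: write M = P · J · P⁻¹ where J is a Jordan canonical form, so e^{tM} = P · e^{tJ} · P⁻¹, and e^{tJ} can be computed block-by-block.

M has Jordan form
J =
  [2, 1, 0]
  [0, 2, 0]
  [0, 0, 2]
(up to reordering of blocks).

Per-block formulas:
  For a 2×2 Jordan block J_2(2): exp(t · J_2(2)) = e^(2t)·(I + t·N), where N is the 2×2 nilpotent shift.
  For a 1×1 block at λ = 2: exp(t · [2]) = [e^(2t)].

After assembling e^{tJ} and conjugating by P, we get:

e^{tM} =
  [exp(2*t), -t*exp(2*t), 0]
  [0, exp(2*t), 0]
  [0, -t*exp(2*t), exp(2*t)]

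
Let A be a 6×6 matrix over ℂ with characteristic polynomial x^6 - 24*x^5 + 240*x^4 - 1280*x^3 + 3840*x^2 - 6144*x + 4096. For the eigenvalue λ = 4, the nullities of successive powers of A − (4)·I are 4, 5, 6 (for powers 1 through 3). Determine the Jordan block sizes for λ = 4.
Block sizes for λ = 4: [3, 1, 1, 1]

From the dimensions of kernels of powers, the number of Jordan blocks of size at least j is d_j − d_{j−1} where d_j = dim ker(N^j) (with d_0 = 0). Computing the differences gives [4, 1, 1].
The number of blocks of size exactly k is (#blocks of size ≥ k) − (#blocks of size ≥ k + 1), so the partition is: 3 block(s) of size 1, 1 block(s) of size 3.
In nonincreasing order the block sizes are [3, 1, 1, 1].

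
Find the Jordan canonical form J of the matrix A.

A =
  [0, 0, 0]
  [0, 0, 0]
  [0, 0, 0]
J_1(0) ⊕ J_1(0) ⊕ J_1(0)

The characteristic polynomial is
  det(x·I − A) = x^3

Eigenvalues and multiplicities (the geometric multiplicity of λ is n − rank(A − λI), which equals the number of Jordan blocks for λ):
  λ = 0: algebraic multiplicity = 3, geometric multiplicity = 3

Determining the block sizes for each eigenvalue:
  λ = 0: gm = am = 3, so every block has size 1 → block sizes [1, 1, 1]

Assembling the blocks gives a Jordan form
J =
  [0, 0, 0]
  [0, 0, 0]
  [0, 0, 0]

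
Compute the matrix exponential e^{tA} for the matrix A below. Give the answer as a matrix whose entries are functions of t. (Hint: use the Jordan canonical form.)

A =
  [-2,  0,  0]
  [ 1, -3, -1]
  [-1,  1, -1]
e^{tA} =
  [exp(-2*t), 0, 0]
  [t*exp(-2*t), -t*exp(-2*t) + exp(-2*t), -t*exp(-2*t)]
  [-t*exp(-2*t), t*exp(-2*t), t*exp(-2*t) + exp(-2*t)]

Strategy: write A = P · J · P⁻¹ where J is a Jordan canonical form, so e^{tA} = P · e^{tJ} · P⁻¹, and e^{tJ} can be computed block-by-block.

A has Jordan form
J =
  [-2,  1,  0]
  [ 0, -2,  0]
  [ 0,  0, -2]
(up to reordering of blocks).

Per-block formulas:
  For a 2×2 Jordan block J_2(-2): exp(t · J_2(-2)) = e^(-2t)·(I + t·N), where N is the 2×2 nilpotent shift.
  For a 1×1 block at λ = -2: exp(t · [-2]) = [e^(-2t)].

After assembling e^{tJ} and conjugating by P, we get:

e^{tA} =
  [exp(-2*t), 0, 0]
  [t*exp(-2*t), -t*exp(-2*t) + exp(-2*t), -t*exp(-2*t)]
  [-t*exp(-2*t), t*exp(-2*t), t*exp(-2*t) + exp(-2*t)]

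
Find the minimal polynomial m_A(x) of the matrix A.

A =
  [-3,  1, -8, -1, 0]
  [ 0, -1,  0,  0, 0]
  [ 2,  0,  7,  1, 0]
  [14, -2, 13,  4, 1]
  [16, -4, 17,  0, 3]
x^5 - 10*x^4 + 25*x^3 + 20*x^2 - 80*x - 64

The characteristic polynomial is χ_A(x) = (x - 4)^3*(x + 1)^2, so the eigenvalues are known. The minimal polynomial is
  m_A(x) = Π_λ (x − λ)^{k_λ}
where k_λ is the size of the *largest* Jordan block for λ (equivalently, the smallest k with (A − λI)^k v = 0 for every generalised eigenvector v of λ).

  λ = -1: largest Jordan block has size 2, contributing (x + 1)^2
  λ = 4: largest Jordan block has size 3, contributing (x − 4)^3

So m_A(x) = (x - 4)^3*(x + 1)^2 = x^5 - 10*x^4 + 25*x^3 + 20*x^2 - 80*x - 64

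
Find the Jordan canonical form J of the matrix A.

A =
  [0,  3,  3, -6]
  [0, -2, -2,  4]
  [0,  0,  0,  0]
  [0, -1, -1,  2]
J_2(0) ⊕ J_1(0) ⊕ J_1(0)

The characteristic polynomial is
  det(x·I − A) = x^4

Eigenvalues and multiplicities (the geometric multiplicity of λ is n − rank(A − λI), which equals the number of Jordan blocks for λ):
  λ = 0: algebraic multiplicity = 4, geometric multiplicity = 3

Determining the block sizes for each eigenvalue:
  λ = 0: 3 blocks summing to 4 forces exactly one block of size 2 and the rest size 1 → block sizes [2, 1, 1]

Assembling the blocks gives a Jordan form
J =
  [0, 1, 0, 0]
  [0, 0, 0, 0]
  [0, 0, 0, 0]
  [0, 0, 0, 0]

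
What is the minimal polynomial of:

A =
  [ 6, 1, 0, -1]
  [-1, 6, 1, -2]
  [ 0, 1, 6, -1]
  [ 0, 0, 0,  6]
x^3 - 18*x^2 + 108*x - 216

The characteristic polynomial is χ_A(x) = (x - 6)^4, so the eigenvalues are known. The minimal polynomial is
  m_A(x) = Π_λ (x − λ)^{k_λ}
where k_λ is the size of the *largest* Jordan block for λ (equivalently, the smallest k with (A − λI)^k v = 0 for every generalised eigenvector v of λ).

  λ = 6: largest Jordan block has size 3, contributing (x − 6)^3

So m_A(x) = (x - 6)^3 = x^3 - 18*x^2 + 108*x - 216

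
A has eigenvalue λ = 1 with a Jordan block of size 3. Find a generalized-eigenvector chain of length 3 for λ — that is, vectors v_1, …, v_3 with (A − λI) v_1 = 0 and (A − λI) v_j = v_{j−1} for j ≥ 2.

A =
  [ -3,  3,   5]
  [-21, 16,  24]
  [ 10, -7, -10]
A Jordan chain for λ = 1 of length 3:
v_1 = (3, 9, -3)ᵀ
v_2 = (-4, -21, 10)ᵀ
v_3 = (1, 0, 0)ᵀ

Let N = A − (1)·I. We want v_3 with N^3 v_3 = 0 but N^2 v_3 ≠ 0; then v_{j-1} := N · v_j for j = 3, …, 2.

Pick v_3 = (1, 0, 0)ᵀ.
Then v_2 = N · v_3 = (-4, -21, 10)ᵀ.
Then v_1 = N · v_2 = (3, 9, -3)ᵀ.

Sanity check: (A − (1)·I) v_1 = (0, 0, 0)ᵀ = 0. ✓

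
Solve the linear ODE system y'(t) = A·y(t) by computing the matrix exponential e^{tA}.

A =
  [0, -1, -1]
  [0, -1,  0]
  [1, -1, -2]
e^{tA} =
  [t*exp(-t) + exp(-t), -t*exp(-t), -t*exp(-t)]
  [0, exp(-t), 0]
  [t*exp(-t), -t*exp(-t), -t*exp(-t) + exp(-t)]

Strategy: write A = P · J · P⁻¹ where J is a Jordan canonical form, so e^{tA} = P · e^{tJ} · P⁻¹, and e^{tJ} can be computed block-by-block.

A has Jordan form
J =
  [-1,  1,  0]
  [ 0, -1,  0]
  [ 0,  0, -1]
(up to reordering of blocks).

Per-block formulas:
  For a 1×1 block at λ = -1: exp(t · [-1]) = [e^(-1t)].
  For a 2×2 Jordan block J_2(-1): exp(t · J_2(-1)) = e^(-1t)·(I + t·N), where N is the 2×2 nilpotent shift.

After assembling e^{tJ} and conjugating by P, we get:

e^{tA} =
  [t*exp(-t) + exp(-t), -t*exp(-t), -t*exp(-t)]
  [0, exp(-t), 0]
  [t*exp(-t), -t*exp(-t), -t*exp(-t) + exp(-t)]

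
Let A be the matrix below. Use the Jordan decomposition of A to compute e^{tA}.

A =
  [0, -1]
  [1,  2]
e^{tA} =
  [-t*exp(t) + exp(t), -t*exp(t)]
  [t*exp(t), t*exp(t) + exp(t)]

Strategy: write A = P · J · P⁻¹ where J is a Jordan canonical form, so e^{tA} = P · e^{tJ} · P⁻¹, and e^{tJ} can be computed block-by-block.

A has Jordan form
J =
  [1, 1]
  [0, 1]
(up to reordering of blocks).

Per-block formulas:
  For a 2×2 Jordan block J_2(1): exp(t · J_2(1)) = e^(1t)·(I + t·N), where N is the 2×2 nilpotent shift.

After assembling e^{tJ} and conjugating by P, we get:

e^{tA} =
  [-t*exp(t) + exp(t), -t*exp(t)]
  [t*exp(t), t*exp(t) + exp(t)]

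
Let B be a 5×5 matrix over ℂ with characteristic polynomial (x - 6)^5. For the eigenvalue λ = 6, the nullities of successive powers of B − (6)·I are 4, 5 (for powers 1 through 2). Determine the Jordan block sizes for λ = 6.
Block sizes for λ = 6: [2, 1, 1, 1]

From the dimensions of kernels of powers, the number of Jordan blocks of size at least j is d_j − d_{j−1} where d_j = dim ker(N^j) (with d_0 = 0). Computing the differences gives [4, 1].
The number of blocks of size exactly k is (#blocks of size ≥ k) − (#blocks of size ≥ k + 1), so the partition is: 3 block(s) of size 1, 1 block(s) of size 2.
In nonincreasing order the block sizes are [2, 1, 1, 1].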